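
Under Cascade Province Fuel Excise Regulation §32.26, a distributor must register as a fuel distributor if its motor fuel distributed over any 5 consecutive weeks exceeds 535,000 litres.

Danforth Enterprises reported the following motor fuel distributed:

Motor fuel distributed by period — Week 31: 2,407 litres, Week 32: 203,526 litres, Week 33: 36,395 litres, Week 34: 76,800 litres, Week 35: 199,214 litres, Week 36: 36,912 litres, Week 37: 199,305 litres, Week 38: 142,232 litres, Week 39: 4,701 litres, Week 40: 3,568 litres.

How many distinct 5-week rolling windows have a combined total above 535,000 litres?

Week 31–Week 35: 2,407 litres + 203,526 litres + 36,395 litres + 76,800 litres + 199,214 litres = 518,342 litres (under)
Week 32–Week 36: 203,526 litres + 36,395 litres + 76,800 litres + 199,214 litres + 36,912 litres = 552,847 litres (over)
Week 33–Week 37: 36,395 litres + 76,800 litres + 199,214 litres + 36,912 litres + 199,305 litres = 548,626 litres (over)
Week 34–Week 38: 76,800 litres + 199,214 litres + 36,912 litres + 199,305 litres + 142,232 litres = 654,463 litres (over)
Week 35–Week 39: 199,214 litres + 36,912 litres + 199,305 litres + 142,232 litres + 4,701 litres = 582,364 litres (over)
Week 36–Week 40: 36,912 litres + 199,305 litres + 142,232 litres + 4,701 litres + 3,568 litres = 386,718 litres (under)
4 windows exceed the threshold.

4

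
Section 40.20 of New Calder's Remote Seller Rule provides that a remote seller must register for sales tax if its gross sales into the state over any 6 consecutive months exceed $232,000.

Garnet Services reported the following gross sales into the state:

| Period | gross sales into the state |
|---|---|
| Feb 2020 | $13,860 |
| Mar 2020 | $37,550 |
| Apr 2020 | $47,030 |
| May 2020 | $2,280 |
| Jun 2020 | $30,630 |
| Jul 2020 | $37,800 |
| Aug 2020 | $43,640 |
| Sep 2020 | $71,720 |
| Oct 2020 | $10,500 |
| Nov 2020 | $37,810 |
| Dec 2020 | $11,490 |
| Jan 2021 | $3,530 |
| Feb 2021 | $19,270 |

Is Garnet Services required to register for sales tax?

Feb 2020–Jul 2020: $13,860 + $37,550 + $47,030 + $2,280 + $30,630 + $37,800 = $169,150 (under)
Mar 2020–Aug 2020: $37,550 + $47,030 + $2,280 + $30,630 + $37,800 + $43,640 = $198,930 (under)
Apr 2020–Sep 2020: $47,030 + $2,280 + $30,630 + $37,800 + $43,640 + $71,720 = $233,100 (over)
May 2020–Oct 2020: $2,280 + $30,630 + $37,800 + $43,640 + $71,720 + $10,500 = $196,570 (under)
Jun 2020–Nov 2020: $30,630 + $37,800 + $43,640 + $71,720 + $10,500 + $37,810 = $232,100 (over)
Jul 2020–Dec 2020: $37,800 + $43,640 + $71,720 + $10,500 + $37,810 + $11,490 = $212,960 (under)
Aug 2020–Jan 2021: $43,640 + $71,720 + $10,500 + $37,810 + $11,490 + $3,530 = $178,690 (under)
Sep 2020–Feb 2021: $71,720 + $10,500 + $37,810 + $11,490 + $3,530 + $19,270 = $154,320 (under)
At least one window exceeds $232,000.

Yes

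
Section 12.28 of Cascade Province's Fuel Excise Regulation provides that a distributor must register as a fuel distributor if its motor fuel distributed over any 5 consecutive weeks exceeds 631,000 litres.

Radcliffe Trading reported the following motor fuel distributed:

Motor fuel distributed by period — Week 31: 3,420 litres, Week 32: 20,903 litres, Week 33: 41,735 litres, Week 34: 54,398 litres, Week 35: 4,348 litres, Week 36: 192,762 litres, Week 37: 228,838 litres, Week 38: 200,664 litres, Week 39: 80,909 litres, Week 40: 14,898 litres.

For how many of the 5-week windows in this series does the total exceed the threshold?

3

Week 31–Week 35: 3,420 litres + 20,903 litres + 41,735 litres + 54,398 litres + 4,348 litres = 124,804 litres (under)
Week 32–Week 36: 20,903 litres + 41,735 litres + 54,398 litres + 4,348 litres + 192,762 litres = 314,146 litres (under)
Week 33–Week 37: 41,735 litres + 54,398 litres + 4,348 litres + 192,762 litres + 228,838 litres = 522,081 litres (under)
Week 34–Week 38: 54,398 litres + 4,348 litres + 192,762 litres + 228,838 litres + 200,664 litres = 681,010 litres (over)
Week 35–Week 39: 4,348 litres + 192,762 litres + 228,838 litres + 200,664 litres + 80,909 litres = 707,521 litres (over)
Week 36–Week 40: 192,762 litres + 228,838 litres + 200,664 litres + 80,909 litres + 14,898 litres = 718,071 litres (over)
3 windows exceed the threshold.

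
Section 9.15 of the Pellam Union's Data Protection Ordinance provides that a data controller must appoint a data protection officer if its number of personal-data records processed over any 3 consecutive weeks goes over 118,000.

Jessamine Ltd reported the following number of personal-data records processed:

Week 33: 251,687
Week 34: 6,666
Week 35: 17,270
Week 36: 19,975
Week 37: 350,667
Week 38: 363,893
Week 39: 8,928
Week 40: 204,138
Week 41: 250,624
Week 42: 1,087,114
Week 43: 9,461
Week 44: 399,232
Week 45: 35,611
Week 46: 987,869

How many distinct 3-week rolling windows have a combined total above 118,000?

Week 33–Week 35: 251,687 + 6,666 + 17,270 = 275,623 (over)
Week 34–Week 36: 6,666 + 17,270 + 19,975 = 43,911 (under)
Week 35–Week 37: 17,270 + 19,975 + 350,667 = 387,912 (over)
Week 36–Week 38: 19,975 + 350,667 + 363,893 = 734,535 (over)
Week 37–Week 39: 350,667 + 363,893 + 8,928 = 723,488 (over)
Week 38–Week 40: 363,893 + 8,928 + 204,138 = 576,959 (over)
Week 39–Week 41: 8,928 + 204,138 + 250,624 = 463,690 (over)
Week 40–Week 42: 204,138 + 250,624 + 1,087,114 = 1,541,876 (over)
Week 41–Week 43: 250,624 + 1,087,114 + 9,461 = 1,347,199 (over)
Week 42–Week 44: 1,087,114 + 9,461 + 399,232 = 1,495,807 (over)
Week 43–Week 45: 9,461 + 399,232 + 35,611 = 444,304 (over)
Week 44–Week 46: 399,232 + 35,611 + 987,869 = 1,422,712 (over)
11 windows exceed the threshold.

11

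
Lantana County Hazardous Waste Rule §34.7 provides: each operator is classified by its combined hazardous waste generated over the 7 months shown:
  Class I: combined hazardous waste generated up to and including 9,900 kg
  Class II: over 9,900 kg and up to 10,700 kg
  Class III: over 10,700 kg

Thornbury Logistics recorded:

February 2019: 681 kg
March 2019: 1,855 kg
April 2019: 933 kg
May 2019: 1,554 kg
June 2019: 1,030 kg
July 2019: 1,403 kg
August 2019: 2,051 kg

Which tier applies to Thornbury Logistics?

Combined hazardous waste generated: 681 kg + 1,855 kg + 933 kg + 1,554 kg + 1,030 kg + 1,403 kg + 2,051 kg = 9,507 kg.
9,507 kg ≤ 9,900 kg, so Class I applies.

Class I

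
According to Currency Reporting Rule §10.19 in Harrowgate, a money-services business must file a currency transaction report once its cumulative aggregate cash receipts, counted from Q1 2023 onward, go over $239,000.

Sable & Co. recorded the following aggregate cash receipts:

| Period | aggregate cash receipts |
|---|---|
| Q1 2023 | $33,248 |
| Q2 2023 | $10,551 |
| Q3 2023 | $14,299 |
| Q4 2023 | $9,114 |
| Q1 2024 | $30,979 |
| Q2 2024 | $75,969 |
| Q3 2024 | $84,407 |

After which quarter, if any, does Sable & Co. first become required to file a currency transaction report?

Through Q1 2023: $33,248
Through Q2 2023: $43,799
Through Q3 2023: $58,098
Through Q4 2023: $67,212
Through Q1 2024: $98,191
Through Q2 2024: $174,160
Through Q3 2024: $258,567 ← exceeds threshold

Q3 2024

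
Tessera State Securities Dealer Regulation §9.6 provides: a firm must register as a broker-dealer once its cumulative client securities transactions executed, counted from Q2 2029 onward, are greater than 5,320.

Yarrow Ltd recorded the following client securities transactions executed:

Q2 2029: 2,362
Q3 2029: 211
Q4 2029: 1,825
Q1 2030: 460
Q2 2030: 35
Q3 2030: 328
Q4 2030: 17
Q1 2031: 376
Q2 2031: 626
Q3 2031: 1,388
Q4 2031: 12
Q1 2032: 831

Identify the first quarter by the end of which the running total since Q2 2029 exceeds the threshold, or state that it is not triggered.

Q1 2031

Through Q2 2029: 2,362
Through Q3 2029: 2,573
Through Q4 2029: 4,398
Through Q1 2030: 4,858
Through Q2 2030: 4,893
Through Q3 2030: 5,221
Through Q4 2030: 5,238
Through Q1 2031: 5,614 ← exceeds threshold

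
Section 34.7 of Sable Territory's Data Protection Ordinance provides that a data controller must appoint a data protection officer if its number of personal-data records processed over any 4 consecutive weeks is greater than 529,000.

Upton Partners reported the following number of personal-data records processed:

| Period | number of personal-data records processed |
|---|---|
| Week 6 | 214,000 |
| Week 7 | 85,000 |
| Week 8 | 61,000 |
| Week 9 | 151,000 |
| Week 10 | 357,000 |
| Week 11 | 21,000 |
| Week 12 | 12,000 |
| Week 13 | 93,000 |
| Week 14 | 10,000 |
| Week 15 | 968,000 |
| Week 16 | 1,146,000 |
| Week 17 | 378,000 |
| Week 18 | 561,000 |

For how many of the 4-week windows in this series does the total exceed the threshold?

7

Week 6–Week 9: 214,000 + 85,000 + 61,000 + 151,000 = 511,000 (under)
Week 7–Week 10: 85,000 + 61,000 + 151,000 + 357,000 = 654,000 (over)
Week 8–Week 11: 61,000 + 151,000 + 357,000 + 21,000 = 590,000 (over)
Week 9–Week 12: 151,000 + 357,000 + 21,000 + 12,000 = 541,000 (over)
Week 10–Week 13: 357,000 + 21,000 + 12,000 + 93,000 = 483,000 (under)
Week 11–Week 14: 21,000 + 12,000 + 93,000 + 10,000 = 136,000 (under)
Week 12–Week 15: 12,000 + 93,000 + 10,000 + 968,000 = 1,083,000 (over)
Week 13–Week 16: 93,000 + 10,000 + 968,000 + 1,146,000 = 2,217,000 (over)
Week 14–Week 17: 10,000 + 968,000 + 1,146,000 + 378,000 = 2,502,000 (over)
Week 15–Week 18: 968,000 + 1,146,000 + 378,000 + 561,000 = 3,053,000 (over)
7 windows exceed the threshold.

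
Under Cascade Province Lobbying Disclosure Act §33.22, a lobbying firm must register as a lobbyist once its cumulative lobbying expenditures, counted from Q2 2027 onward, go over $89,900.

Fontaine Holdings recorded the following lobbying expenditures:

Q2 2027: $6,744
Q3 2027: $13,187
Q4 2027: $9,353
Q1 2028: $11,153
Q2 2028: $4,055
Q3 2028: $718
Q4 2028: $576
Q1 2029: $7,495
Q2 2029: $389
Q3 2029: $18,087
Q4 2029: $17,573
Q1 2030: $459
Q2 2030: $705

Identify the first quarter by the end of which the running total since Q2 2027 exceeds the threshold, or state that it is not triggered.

Q2 2030

Through Q2 2027: $6,744
Through Q3 2027: $19,931
Through Q4 2027: $29,284
Through Q1 2028: $40,437
Through Q2 2028: $44,492
Through Q3 2028: $45,210
Through Q4 2028: $45,786
Through Q1 2029: $53,281
Through Q2 2029: $53,670
Through Q3 2029: $71,757
Through Q4 2029: $89,330
Through Q1 2030: $89,789
Through Q2 2030: $90,494 ← exceeds threshold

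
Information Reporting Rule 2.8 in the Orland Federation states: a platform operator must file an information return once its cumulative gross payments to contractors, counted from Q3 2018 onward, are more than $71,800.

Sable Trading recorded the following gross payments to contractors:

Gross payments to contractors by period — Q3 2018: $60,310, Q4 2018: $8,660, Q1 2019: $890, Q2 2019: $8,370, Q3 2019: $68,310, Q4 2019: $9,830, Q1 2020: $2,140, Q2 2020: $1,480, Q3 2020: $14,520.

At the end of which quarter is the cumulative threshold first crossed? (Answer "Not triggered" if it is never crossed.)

Through Q3 2018: $60,310
Through Q4 2018: $68,970
Through Q1 2019: $69,860
Through Q2 2019: $78,230 ← exceeds threshold

Q2 2019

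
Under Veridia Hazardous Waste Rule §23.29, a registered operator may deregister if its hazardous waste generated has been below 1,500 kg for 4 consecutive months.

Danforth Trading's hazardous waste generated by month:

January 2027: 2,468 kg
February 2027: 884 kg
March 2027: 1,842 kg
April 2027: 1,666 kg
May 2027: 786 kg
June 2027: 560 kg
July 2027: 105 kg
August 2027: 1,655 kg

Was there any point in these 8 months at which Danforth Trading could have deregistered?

No

Months below 1,500 kg: February 2027, May 2027, June 2027, July 2027.
Longest run of consecutive months below the threshold: 3.
3 < 4, so Danforth Trading never became eligible.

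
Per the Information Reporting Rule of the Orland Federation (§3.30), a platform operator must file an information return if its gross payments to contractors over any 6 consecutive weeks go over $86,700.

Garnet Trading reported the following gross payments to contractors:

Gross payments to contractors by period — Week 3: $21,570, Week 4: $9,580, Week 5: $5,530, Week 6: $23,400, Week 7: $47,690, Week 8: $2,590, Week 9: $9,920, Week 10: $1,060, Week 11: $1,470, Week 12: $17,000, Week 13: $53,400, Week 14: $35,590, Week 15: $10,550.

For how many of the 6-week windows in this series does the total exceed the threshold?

Week 3–Week 8: $21,570 + $9,580 + $5,530 + $23,400 + $47,690 + $2,590 = $110,360 (over)
Week 4–Week 9: $9,580 + $5,530 + $23,400 + $47,690 + $2,590 + $9,920 = $98,710 (over)
Week 5–Week 10: $5,530 + $23,400 + $47,690 + $2,590 + $9,920 + $1,060 = $90,190 (over)
Week 6–Week 11: $23,400 + $47,690 + $2,590 + $9,920 + $1,060 + $1,470 = $86,130 (under)
Week 7–Week 12: $47,690 + $2,590 + $9,920 + $1,060 + $1,470 + $17,000 = $79,730 (under)
Week 8–Week 13: $2,590 + $9,920 + $1,060 + $1,470 + $17,000 + $53,400 = $85,440 (under)
Week 9–Week 14: $9,920 + $1,060 + $1,470 + $17,000 + $53,400 + $35,590 = $118,440 (over)
Week 10–Week 15: $1,060 + $1,470 + $17,000 + $53,400 + $35,590 + $10,550 = $119,070 (over)
5 windows exceed the threshold.

5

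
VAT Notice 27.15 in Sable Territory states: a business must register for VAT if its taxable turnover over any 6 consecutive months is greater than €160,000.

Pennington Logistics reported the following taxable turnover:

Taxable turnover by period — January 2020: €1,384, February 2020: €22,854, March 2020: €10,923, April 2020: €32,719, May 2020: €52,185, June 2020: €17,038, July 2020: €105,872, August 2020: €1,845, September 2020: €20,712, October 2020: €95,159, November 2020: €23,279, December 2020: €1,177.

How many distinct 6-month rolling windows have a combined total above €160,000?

6

January 2020–June 2020: €1,384 + €22,854 + €10,923 + €32,719 + €52,185 + €17,038 = €137,103 (under)
February 2020–July 2020: €22,854 + €10,923 + €32,719 + €52,185 + €17,038 + €105,872 = €241,591 (over)
March 2020–August 2020: €10,923 + €32,719 + €52,185 + €17,038 + €105,872 + €1,845 = €220,582 (over)
April 2020–September 2020: €32,719 + €52,185 + €17,038 + €105,872 + €1,845 + €20,712 = €230,371 (over)
May 2020–October 2020: €52,185 + €17,038 + €105,872 + €1,845 + €20,712 + €95,159 = €292,811 (over)
June 2020–November 2020: €17,038 + €105,872 + €1,845 + €20,712 + €95,159 + €23,279 = €263,905 (over)
July 2020–December 2020: €105,872 + €1,845 + €20,712 + €95,159 + €23,279 + €1,177 = €248,044 (over)
6 windows exceed the threshold.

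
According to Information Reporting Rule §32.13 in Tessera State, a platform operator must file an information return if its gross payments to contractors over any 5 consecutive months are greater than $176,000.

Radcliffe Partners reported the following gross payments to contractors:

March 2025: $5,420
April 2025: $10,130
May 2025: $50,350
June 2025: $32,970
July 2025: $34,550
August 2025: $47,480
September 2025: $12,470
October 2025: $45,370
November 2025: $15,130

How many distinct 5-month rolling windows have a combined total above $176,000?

1

March 2025–July 2025: $5,420 + $10,130 + $50,350 + $32,970 + $34,550 = $133,420 (under)
April 2025–August 2025: $10,130 + $50,350 + $32,970 + $34,550 + $47,480 = $175,480 (under)
May 2025–September 2025: $50,350 + $32,970 + $34,550 + $47,480 + $12,470 = $177,820 (over)
June 2025–October 2025: $32,970 + $34,550 + $47,480 + $12,470 + $45,370 = $172,840 (under)
July 2025–November 2025: $34,550 + $47,480 + $12,470 + $45,370 + $15,130 = $155,000 (under)
1 window exceeds the threshold.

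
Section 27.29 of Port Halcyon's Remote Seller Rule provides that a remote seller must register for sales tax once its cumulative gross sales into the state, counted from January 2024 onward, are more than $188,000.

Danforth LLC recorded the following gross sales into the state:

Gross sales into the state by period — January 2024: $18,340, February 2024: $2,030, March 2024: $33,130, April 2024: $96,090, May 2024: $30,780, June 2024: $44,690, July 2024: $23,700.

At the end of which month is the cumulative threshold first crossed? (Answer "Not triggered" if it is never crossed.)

Through January 2024: $18,340
Through February 2024: $20,370
Through March 2024: $53,500
Through April 2024: $149,590
Through May 2024: $180,370
Through June 2024: $225,060 ← exceeds threshold

June 2024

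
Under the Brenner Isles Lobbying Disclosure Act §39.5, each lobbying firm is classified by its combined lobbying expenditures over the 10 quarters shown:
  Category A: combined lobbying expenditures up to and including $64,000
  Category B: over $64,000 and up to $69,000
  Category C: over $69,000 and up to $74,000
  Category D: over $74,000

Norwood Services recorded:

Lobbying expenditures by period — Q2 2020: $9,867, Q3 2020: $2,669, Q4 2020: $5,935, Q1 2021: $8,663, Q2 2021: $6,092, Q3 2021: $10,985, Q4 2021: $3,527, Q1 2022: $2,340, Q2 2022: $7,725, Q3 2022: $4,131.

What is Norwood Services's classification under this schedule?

Combined lobbying expenditures: $9,867 + $2,669 + $5,935 + $8,663 + $6,092 + $10,985 + $3,527 + $2,340 + $7,725 + $4,131 = $61,934.
$61,934 ≤ $64,000, so Category A applies.

Category A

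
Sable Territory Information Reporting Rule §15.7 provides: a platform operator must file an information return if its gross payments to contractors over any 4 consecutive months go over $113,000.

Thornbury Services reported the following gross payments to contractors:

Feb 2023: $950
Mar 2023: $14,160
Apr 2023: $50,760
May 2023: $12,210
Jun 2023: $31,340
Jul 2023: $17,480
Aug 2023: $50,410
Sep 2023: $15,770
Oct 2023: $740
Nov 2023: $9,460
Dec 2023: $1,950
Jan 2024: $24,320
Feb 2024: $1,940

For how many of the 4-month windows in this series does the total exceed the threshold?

Feb 2023–May 2023: $950 + $14,160 + $50,760 + $12,210 = $78,080 (under)
Mar 2023–Jun 2023: $14,160 + $50,760 + $12,210 + $31,340 = $108,470 (under)
Apr 2023–Jul 2023: $50,760 + $12,210 + $31,340 + $17,480 = $111,790 (under)
May 2023–Aug 2023: $12,210 + $31,340 + $17,480 + $50,410 = $111,440 (under)
Jun 2023–Sep 2023: $31,340 + $17,480 + $50,410 + $15,770 = $115,000 (over)
Jul 2023–Oct 2023: $17,480 + $50,410 + $15,770 + $740 = $84,400 (under)
Aug 2023–Nov 2023: $50,410 + $15,770 + $740 + $9,460 = $76,380 (under)
Sep 2023–Dec 2023: $15,770 + $740 + $9,460 + $1,950 = $27,920 (under)
Oct 2023–Jan 2024: $740 + $9,460 + $1,950 + $24,320 = $36,470 (under)
Nov 2023–Feb 2024: $9,460 + $1,950 + $24,320 + $1,940 = $37,670 (under)
1 window exceeds the threshold.

1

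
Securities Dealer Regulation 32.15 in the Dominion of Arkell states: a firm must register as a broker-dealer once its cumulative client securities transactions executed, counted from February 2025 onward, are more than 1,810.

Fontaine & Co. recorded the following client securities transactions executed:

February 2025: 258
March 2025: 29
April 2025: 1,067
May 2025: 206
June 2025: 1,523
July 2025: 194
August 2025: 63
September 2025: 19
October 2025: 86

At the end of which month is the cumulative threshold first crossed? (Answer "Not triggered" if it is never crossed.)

June 2025

Through February 2025: 258
Through March 2025: 287
Through April 2025: 1,354
Through May 2025: 1,560
Through June 2025: 3,083 ← exceeds threshold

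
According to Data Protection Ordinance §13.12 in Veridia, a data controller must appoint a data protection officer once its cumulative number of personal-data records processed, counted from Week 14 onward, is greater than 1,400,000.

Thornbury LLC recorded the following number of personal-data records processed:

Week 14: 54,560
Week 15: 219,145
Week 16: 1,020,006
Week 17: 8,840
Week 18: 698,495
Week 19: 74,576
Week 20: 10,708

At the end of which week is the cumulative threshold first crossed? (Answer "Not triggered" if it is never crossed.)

Through Week 14: 54,560
Through Week 15: 273,705
Through Week 16: 1,293,711
Through Week 17: 1,302,551
Through Week 18: 2,001,046 ← exceeds threshold

Week 18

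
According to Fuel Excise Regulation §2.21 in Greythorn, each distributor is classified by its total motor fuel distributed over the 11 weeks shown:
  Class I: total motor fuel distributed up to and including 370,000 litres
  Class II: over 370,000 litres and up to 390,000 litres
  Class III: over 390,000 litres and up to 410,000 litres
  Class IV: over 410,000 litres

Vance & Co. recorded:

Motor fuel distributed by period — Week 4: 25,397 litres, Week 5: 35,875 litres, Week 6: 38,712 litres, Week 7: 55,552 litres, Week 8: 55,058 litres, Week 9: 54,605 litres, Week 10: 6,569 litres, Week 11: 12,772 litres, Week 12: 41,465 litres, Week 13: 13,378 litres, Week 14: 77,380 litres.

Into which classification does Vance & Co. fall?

Class IV

Total motor fuel distributed: 25,397 litres + 35,875 litres + 38,712 litres + 55,552 litres + 55,058 litres + 54,605 litres + 6,569 litres + 12,772 litres + 41,465 litres + 13,378 litres + 77,380 litres = 416,763 litres.
416,763 litres > 410,000 litres, so Class IV applies.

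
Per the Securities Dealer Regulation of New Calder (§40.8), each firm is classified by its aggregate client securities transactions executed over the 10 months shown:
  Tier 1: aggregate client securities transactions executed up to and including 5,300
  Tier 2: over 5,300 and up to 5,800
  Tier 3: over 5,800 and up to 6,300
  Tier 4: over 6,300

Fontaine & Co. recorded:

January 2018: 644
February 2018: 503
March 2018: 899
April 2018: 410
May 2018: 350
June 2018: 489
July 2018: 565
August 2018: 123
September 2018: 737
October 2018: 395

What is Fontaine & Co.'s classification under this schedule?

Tier 1

Aggregate client securities transactions executed: 644 + 503 + 899 + 410 + 350 + 489 + 565 + 123 + 737 + 395 = 5,115.
5,115 ≤ 5,300, so Tier 1 applies.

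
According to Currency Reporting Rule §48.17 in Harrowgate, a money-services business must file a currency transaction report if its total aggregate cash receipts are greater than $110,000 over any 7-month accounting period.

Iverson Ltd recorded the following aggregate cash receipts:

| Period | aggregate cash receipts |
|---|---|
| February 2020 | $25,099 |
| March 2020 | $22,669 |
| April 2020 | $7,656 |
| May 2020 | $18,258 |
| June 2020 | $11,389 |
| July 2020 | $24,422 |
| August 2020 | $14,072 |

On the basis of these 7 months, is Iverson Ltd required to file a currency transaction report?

Total aggregate cash receipts: $25,099 + $22,669 + $7,656 + $18,258 + $11,389 + $24,422 + $14,072 = $123,565.
$123,565 > $110,000, so the threshold is exceeded.

Yes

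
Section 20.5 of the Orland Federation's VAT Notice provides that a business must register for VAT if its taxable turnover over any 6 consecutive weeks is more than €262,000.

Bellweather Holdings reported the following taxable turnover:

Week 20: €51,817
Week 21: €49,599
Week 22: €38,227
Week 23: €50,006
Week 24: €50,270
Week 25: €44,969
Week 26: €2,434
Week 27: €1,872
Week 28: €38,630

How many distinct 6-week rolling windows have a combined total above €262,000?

Week 20–Week 25: €51,817 + €49,599 + €38,227 + €50,006 + €50,270 + €44,969 = €284,888 (over)
Week 21–Week 26: €49,599 + €38,227 + €50,006 + €50,270 + €44,969 + €2,434 = €235,505 (under)
Week 22–Week 27: €38,227 + €50,006 + €50,270 + €44,969 + €2,434 + €1,872 = €187,778 (under)
Week 23–Week 28: €50,006 + €50,270 + €44,969 + €2,434 + €1,872 + €38,630 = €188,181 (under)
1 window exceeds the threshold.

1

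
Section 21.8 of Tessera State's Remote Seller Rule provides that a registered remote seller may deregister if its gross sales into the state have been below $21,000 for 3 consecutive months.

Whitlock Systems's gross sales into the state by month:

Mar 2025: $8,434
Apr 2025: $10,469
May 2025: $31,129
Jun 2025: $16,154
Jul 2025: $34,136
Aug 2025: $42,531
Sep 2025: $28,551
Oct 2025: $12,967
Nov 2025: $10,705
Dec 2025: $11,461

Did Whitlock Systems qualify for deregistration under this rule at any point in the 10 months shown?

Yes

Months below $21,000: Mar 2025, Apr 2025, Jun 2025, Oct 2025, Nov 2025, Dec 2025.
Longest run of consecutive months below the threshold: 3.
3 ≥ 3, so Whitlock Systems became eligible.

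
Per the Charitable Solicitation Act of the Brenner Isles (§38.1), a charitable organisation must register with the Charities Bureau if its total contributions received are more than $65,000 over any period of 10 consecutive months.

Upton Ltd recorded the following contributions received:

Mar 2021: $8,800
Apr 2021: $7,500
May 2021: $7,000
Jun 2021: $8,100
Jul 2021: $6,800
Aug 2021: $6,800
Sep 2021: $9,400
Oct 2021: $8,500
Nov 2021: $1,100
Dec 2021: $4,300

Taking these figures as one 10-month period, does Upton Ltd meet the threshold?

Yes

Total contributions received: $8,800 + $7,500 + $7,000 + $8,100 + $6,800 + $6,800 + $9,400 + $8,500 + $1,100 + $4,300 = $68,300.
$68,300 > $65,000, so the threshold is exceeded.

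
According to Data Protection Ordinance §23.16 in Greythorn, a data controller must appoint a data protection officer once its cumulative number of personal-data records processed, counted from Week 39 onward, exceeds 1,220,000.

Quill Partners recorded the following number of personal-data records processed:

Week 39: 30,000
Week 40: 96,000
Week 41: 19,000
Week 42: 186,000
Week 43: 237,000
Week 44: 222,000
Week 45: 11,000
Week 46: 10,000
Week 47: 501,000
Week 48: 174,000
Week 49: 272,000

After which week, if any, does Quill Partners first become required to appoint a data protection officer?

Week 47

Through Week 39: 30,000
Through Week 40: 126,000
Through Week 41: 145,000
Through Week 42: 331,000
Through Week 43: 568,000
Through Week 44: 790,000
Through Week 45: 801,000
Through Week 46: 811,000
Through Week 47: 1,312,000 ← exceeds threshold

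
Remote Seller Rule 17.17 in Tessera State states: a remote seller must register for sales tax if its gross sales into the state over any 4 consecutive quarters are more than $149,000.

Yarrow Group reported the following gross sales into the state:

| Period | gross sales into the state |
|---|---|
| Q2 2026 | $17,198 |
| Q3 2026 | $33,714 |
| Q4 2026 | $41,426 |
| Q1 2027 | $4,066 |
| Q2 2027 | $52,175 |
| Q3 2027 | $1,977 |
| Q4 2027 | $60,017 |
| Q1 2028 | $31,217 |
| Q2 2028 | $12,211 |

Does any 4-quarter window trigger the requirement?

No

Q2 2026–Q1 2027: $17,198 + $33,714 + $41,426 + $4,066 = $96,404 (under)
Q3 2026–Q2 2027: $33,714 + $41,426 + $4,066 + $52,175 = $131,381 (under)
Q4 2026–Q3 2027: $41,426 + $4,066 + $52,175 + $1,977 = $99,644 (under)
Q1 2027–Q4 2027: $4,066 + $52,175 + $1,977 + $60,017 = $118,235 (under)
Q2 2027–Q1 2028: $52,175 + $1,977 + $60,017 + $31,217 = $145,386 (under)
Q3 2027–Q2 2028: $1,977 + $60,017 + $31,217 + $12,211 = $105,422 (under)
No window exceeds $149,000.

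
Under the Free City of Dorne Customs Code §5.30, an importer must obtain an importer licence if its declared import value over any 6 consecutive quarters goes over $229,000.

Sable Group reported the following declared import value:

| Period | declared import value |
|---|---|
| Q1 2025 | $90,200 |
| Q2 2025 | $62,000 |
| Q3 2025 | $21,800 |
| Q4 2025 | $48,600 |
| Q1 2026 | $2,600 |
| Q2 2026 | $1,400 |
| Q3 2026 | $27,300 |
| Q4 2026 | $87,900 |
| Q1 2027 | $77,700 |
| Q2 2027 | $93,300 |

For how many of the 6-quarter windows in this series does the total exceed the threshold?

2

Q1 2025–Q2 2026: $90,200 + $62,000 + $21,800 + $48,600 + $2,600 + $1,400 = $226,600 (under)
Q2 2025–Q3 2026: $62,000 + $21,800 + $48,600 + $2,600 + $1,400 + $27,300 = $163,700 (under)
Q3 2025–Q4 2026: $21,800 + $48,600 + $2,600 + $1,400 + $27,300 + $87,900 = $189,600 (under)
Q4 2025–Q1 2027: $48,600 + $2,600 + $1,400 + $27,300 + $87,900 + $77,700 = $245,500 (over)
Q1 2026–Q2 2027: $2,600 + $1,400 + $27,300 + $87,900 + $77,700 + $93,300 = $290,200 (over)
2 windows exceed the threshold.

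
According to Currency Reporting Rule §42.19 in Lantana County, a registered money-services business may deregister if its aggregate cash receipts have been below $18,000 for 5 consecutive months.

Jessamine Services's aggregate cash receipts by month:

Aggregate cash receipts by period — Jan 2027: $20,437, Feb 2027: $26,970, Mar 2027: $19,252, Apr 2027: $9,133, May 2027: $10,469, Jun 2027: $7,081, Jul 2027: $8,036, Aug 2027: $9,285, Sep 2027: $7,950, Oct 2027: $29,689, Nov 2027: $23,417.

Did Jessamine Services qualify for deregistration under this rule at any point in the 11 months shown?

Months below $18,000: Apr 2027, May 2027, Jun 2027, Jul 2027, Aug 2027, Sep 2027.
Longest run of consecutive months below the threshold: 6.
6 ≥ 5, so Jessamine Services became eligible.

Yes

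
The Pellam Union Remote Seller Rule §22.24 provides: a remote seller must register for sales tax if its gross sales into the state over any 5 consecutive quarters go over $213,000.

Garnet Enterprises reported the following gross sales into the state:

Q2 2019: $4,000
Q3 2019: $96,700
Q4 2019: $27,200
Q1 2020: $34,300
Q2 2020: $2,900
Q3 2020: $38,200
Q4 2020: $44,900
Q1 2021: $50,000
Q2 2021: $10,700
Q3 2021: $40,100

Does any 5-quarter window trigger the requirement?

Q2 2019–Q2 2020: $4,000 + $96,700 + $27,200 + $34,300 + $2,900 = $165,100 (under)
Q3 2019–Q3 2020: $96,700 + $27,200 + $34,300 + $2,900 + $38,200 = $199,300 (under)
Q4 2019–Q4 2020: $27,200 + $34,300 + $2,900 + $38,200 + $44,900 = $147,500 (under)
Q1 2020–Q1 2021: $34,300 + $2,900 + $38,200 + $44,900 + $50,000 = $170,300 (under)
Q2 2020–Q2 2021: $2,900 + $38,200 + $44,900 + $50,000 + $10,700 = $146,700 (under)
Q3 2020–Q3 2021: $38,200 + $44,900 + $50,000 + $10,700 + $40,100 = $183,900 (under)
No window exceeds $213,000.

No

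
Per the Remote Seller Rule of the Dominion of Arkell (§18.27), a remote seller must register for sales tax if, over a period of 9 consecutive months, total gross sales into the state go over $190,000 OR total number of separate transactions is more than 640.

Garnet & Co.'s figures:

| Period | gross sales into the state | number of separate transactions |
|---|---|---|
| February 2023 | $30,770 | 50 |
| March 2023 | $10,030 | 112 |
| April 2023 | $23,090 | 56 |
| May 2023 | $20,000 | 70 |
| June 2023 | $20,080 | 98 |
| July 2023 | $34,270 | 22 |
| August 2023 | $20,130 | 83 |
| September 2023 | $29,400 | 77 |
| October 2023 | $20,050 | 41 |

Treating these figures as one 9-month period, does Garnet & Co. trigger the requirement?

Yes

Total gross sales into the state: $30,770 + $10,030 + $23,090 + $20,000 + $20,080 + $34,270 + $20,130 + $29,400 + $20,050 = $207,820 (> $190,000).
Total number of separate transactions: 50 + 112 + 56 + 70 + 98 + 22 + 83 + 77 + 41 = 609 (≤ 640).
The test is 'or': at least one threshold is exceeded.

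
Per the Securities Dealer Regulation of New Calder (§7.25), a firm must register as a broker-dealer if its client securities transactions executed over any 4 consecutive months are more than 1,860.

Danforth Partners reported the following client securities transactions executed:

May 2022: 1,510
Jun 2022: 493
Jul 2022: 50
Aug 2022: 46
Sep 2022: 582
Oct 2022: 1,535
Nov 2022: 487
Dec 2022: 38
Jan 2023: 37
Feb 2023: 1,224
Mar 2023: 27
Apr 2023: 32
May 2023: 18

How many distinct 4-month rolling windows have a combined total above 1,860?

5

May 2022–Aug 2022: 1,510 + 493 + 50 + 46 = 2,099 (over)
Jun 2022–Sep 2022: 493 + 50 + 46 + 582 = 1,171 (under)
Jul 2022–Oct 2022: 50 + 46 + 582 + 1,535 = 2,213 (over)
Aug 2022–Nov 2022: 46 + 582 + 1,535 + 487 = 2,650 (over)
Sep 2022–Dec 2022: 582 + 1,535 + 487 + 38 = 2,642 (over)
Oct 2022–Jan 2023: 1,535 + 487 + 38 + 37 = 2,097 (over)
Nov 2022–Feb 2023: 487 + 38 + 37 + 1,224 = 1,786 (under)
Dec 2022–Mar 2023: 38 + 37 + 1,224 + 27 = 1,326 (under)
Jan 2023–Apr 2023: 37 + 1,224 + 27 + 32 = 1,320 (under)
Feb 2023–May 2023: 1,224 + 27 + 32 + 18 = 1,301 (under)
5 windows exceed the threshold.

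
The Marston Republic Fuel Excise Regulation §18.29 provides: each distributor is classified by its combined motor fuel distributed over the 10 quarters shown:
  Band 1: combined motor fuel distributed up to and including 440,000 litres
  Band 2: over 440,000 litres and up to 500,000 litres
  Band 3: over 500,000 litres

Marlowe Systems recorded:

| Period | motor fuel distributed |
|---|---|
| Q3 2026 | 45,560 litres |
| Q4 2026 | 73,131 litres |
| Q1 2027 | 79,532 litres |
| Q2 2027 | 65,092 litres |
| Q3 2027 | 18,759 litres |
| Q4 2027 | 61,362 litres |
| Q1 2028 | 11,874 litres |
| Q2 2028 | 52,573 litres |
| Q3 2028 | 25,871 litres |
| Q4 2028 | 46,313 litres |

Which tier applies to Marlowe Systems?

Band 2

Combined motor fuel distributed: 45,560 litres + 73,131 litres + 79,532 litres + 65,092 litres + 18,759 litres + 61,362 litres + 11,874 litres + 52,573 litres + 25,871 litres + 46,313 litres = 480,067 litres.
440,000 litres < 480,067 litres ≤ 500,000 litres, so Band 2 applies.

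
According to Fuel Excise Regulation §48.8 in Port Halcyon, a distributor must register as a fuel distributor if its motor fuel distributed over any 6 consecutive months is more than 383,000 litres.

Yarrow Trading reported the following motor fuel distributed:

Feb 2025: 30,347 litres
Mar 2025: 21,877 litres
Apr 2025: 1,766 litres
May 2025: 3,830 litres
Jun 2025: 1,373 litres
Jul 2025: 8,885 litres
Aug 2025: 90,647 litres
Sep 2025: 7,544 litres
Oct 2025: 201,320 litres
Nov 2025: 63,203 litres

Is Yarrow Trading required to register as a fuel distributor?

No

Feb 2025–Jul 2025: 30,347 litres + 21,877 litres + 1,766 litres + 3,830 litres + 1,373 litres + 8,885 litres = 68,078 litres (under)
Mar 2025–Aug 2025: 21,877 litres + 1,766 litres + 3,830 litres + 1,373 litres + 8,885 litres + 90,647 litres = 128,378 litres (under)
Apr 2025–Sep 2025: 1,766 litres + 3,830 litres + 1,373 litres + 8,885 litres + 90,647 litres + 7,544 litres = 114,045 litres (under)
May 2025–Oct 2025: 3,830 litres + 1,373 litres + 8,885 litres + 90,647 litres + 7,544 litres + 201,320 litres = 313,599 litres (under)
Jun 2025–Nov 2025: 1,373 litres + 8,885 litres + 90,647 litres + 7,544 litres + 201,320 litres + 63,203 litres = 372,972 litres (under)
No window exceeds 383,000 litres.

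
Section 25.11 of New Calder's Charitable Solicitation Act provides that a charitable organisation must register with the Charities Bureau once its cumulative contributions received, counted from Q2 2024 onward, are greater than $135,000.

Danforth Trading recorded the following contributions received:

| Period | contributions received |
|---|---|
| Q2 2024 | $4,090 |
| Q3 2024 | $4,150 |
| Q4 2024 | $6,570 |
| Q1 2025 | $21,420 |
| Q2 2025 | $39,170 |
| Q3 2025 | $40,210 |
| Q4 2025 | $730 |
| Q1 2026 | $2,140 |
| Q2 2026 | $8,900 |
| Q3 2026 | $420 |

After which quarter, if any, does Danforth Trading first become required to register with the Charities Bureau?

Not triggered

Through Q2 2024: $4,090
Through Q3 2024: $8,240
Through Q4 2024: $14,810
Through Q1 2025: $36,230
Through Q2 2025: $75,400
Through Q3 2025: $115,610
Through Q4 2025: $116,340
Through Q1 2026: $118,480
Through Q2 2026: $127,380
Through Q3 2026: $127,800
Final cumulative total $127,800 ≤ $135,000; the threshold is never exceeded.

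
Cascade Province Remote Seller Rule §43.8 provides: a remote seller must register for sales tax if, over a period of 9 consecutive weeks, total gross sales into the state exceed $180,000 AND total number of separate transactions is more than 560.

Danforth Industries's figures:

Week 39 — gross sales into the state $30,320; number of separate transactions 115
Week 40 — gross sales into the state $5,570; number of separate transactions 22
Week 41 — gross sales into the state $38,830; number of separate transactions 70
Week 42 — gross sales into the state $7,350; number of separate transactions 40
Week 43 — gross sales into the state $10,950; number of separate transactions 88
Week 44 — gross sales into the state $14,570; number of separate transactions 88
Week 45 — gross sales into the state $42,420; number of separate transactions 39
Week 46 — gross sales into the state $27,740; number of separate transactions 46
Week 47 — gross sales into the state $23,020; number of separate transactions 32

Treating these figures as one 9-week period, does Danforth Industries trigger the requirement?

No

Total gross sales into the state: $30,320 + $5,570 + $38,830 + $7,350 + $10,950 + $14,570 + $42,420 + $27,740 + $23,020 = $200,770 (> $180,000).
Total number of separate transactions: 115 + 22 + 70 + 40 + 88 + 88 + 39 + 46 + 32 = 540 (≤ 560).
The test is 'and': the rule requires both, and at least one is not exceeded.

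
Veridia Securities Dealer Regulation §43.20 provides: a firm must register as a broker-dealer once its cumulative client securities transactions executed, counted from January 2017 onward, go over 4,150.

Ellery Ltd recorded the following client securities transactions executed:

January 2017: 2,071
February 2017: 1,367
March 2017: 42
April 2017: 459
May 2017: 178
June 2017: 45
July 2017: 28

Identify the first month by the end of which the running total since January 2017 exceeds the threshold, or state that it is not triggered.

Through January 2017: 2,071
Through February 2017: 3,438
Through March 2017: 3,480
Through April 2017: 3,939
Through May 2017: 4,117
Through June 2017: 4,162 ← exceeds threshold

June 2017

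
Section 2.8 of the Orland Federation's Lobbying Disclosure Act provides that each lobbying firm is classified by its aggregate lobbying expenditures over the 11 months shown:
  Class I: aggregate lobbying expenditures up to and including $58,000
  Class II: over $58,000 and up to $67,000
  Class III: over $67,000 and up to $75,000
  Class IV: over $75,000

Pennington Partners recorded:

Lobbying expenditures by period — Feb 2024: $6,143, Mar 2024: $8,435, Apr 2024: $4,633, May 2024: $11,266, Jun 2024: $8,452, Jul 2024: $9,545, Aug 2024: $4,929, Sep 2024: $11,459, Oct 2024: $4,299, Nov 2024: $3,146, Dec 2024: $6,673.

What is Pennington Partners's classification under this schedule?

Aggregate lobbying expenditures: $6,143 + $8,435 + $4,633 + $11,266 + $8,452 + $9,545 + $4,929 + $11,459 + $4,299 + $3,146 + $6,673 = $78,980.
$78,980 > $75,000, so Class IV applies.

Class IV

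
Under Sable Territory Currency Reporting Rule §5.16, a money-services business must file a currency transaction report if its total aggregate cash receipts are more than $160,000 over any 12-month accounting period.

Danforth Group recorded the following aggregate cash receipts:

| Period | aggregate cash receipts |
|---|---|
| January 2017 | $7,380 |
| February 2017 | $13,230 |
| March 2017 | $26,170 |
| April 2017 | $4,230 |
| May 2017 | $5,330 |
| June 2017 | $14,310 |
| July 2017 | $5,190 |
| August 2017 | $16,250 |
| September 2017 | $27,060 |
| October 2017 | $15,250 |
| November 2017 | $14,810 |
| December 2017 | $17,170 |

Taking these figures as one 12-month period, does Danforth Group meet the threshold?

Yes

Total aggregate cash receipts: $7,380 + $13,230 + $26,170 + $4,230 + $5,330 + $14,310 + $5,190 + $16,250 + $27,060 + $15,250 + $14,810 + $17,170 = $166,380.
$166,380 > $160,000, so the threshold is exceeded.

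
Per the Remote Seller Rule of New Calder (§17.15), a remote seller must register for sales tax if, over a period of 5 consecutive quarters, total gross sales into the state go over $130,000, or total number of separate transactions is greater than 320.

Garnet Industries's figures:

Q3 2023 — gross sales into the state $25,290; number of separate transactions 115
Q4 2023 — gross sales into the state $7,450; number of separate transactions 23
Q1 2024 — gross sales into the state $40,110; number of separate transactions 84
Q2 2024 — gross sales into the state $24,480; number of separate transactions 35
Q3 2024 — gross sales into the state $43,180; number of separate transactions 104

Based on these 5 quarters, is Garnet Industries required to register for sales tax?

Yes

Total gross sales into the state: $25,290 + $7,450 + $40,110 + $24,480 + $43,180 = $140,510 (> $130,000).
Total number of separate transactions: 115 + 23 + 84 + 35 + 104 = 361 (> 320).
The test is 'or': at least one threshold is exceeded.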